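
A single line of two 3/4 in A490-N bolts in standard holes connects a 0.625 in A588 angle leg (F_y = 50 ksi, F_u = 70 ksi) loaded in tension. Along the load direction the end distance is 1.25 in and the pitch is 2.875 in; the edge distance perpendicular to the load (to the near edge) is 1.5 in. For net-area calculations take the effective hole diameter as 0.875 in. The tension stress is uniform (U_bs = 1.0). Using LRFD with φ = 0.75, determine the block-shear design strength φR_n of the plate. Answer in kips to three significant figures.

Shear plane L_v = 1.25 + 1·2.875 = 4.125 in; A_gv = 4.125 × 0.625 = 2.578 in².
A_nv = (4.125 − 1.5·0.875) × 0.625 = 1.758 in².
A_nt = (1.5 − 0.5·0.875) × 0.625 = 0.6641 in².
0.6 F_u A_nv = 73.83 kips; 0.6 F_y A_gv = 77.34 kips → shear rupture governs the shear term.
R_n = 73.83 + 1.0 × 70 × 0.6641 = 120.3 kips.
Design strength φR_n = 0.75 × 120.3 = 90.2 kips.

90.2 kips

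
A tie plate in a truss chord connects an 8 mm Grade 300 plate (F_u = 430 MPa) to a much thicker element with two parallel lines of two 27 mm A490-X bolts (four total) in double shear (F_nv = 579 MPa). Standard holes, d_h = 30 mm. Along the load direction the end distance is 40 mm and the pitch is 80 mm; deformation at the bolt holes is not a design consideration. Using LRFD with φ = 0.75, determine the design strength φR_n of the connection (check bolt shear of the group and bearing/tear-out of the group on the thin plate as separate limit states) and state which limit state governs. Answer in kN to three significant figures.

Bolt shear: A_b = π·27²/4 = 572.6 mm²; R_n = 579 × 572.6 × 4 × 2 / 1000 = 2652 kN → 0.75 × 2652 = 1990 kN.
Bearing (1.5 l_c t F_u ≤ 3.0 d t F_u): upper limit = 3.0·27·8·430 / 1000 = 278.6 kN.
  Edge l_c = 40 − 30/2 = 25 → r_n = 129 kN; interior l_c = 80 − 30 = 50 → r_n = 258 kN.
  R_n,bearing = 2·129 + 2·258 = 774 kN → 0.75 × 774 = 580 kN.
Bearing governs: 580 kN.

580 kN (bearing governs)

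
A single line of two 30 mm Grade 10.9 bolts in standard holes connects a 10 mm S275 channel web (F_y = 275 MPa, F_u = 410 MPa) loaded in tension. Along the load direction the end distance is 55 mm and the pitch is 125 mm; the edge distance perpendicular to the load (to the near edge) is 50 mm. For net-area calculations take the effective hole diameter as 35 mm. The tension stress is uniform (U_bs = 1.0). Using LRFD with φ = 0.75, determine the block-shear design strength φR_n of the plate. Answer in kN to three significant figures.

Shear plane L_v = 55 + 1·125 = 180 mm; A_gv = 180 × 10 = 1800 mm².
A_nv = (180 − 1.5·35) × 10 = 1275 mm².
A_nt = (50 − 0.5·35) × 10 = 325 mm².
0.6 F_u A_nv = 313.7 kN; 0.6 F_y A_gv = 297 kN → shear yielding governs the shear term.
R_n = 297 + 1.0 × 410 × 325 / 1000 = 430.2 kN.
Design strength φR_n = 0.75 × 430.2 = 323 kN.

323 kN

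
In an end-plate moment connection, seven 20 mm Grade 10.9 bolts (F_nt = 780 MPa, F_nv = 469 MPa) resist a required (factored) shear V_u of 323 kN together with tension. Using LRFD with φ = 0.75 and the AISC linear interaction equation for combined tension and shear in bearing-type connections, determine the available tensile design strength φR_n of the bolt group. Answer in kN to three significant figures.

1140 kN

A_b = π·20²/4 = 314.2 mm²; f_rv = 323 × 1000 / (7 × 314.2) = 146.9 MPa.
F'_nt = 1.3 F_nt − (F_nt / φF_nv) f_rv = 1.3·780 − (780/(0.75·469))·146.9 = 688.3 MPa, capped at F_nt → F'_nt = 688.3 MPa.
R_n = F'_nt · A_b · n = 688.3 × 314.2 × 7 / 1000 = 1514 kN.
Design strength φR_n = 0.75 × 1514 = 1140 kN.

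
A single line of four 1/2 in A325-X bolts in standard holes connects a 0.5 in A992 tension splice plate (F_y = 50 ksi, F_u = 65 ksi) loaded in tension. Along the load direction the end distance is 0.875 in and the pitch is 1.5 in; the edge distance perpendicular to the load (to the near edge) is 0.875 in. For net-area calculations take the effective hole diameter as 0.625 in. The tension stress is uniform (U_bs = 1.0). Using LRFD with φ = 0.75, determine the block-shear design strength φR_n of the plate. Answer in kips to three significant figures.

60.3 kips

Shear plane L_v = 0.875 + 3·1.5 = 5.375 in; A_gv = 5.375 × 0.5 = 2.688 in².
A_nv = (5.375 − 3.5·0.625) × 0.5 = 1.594 in².
A_nt = (0.875 − 0.5·0.625) × 0.5 = 0.2812 in².
0.6 F_u A_nv = 62.16 kips; 0.6 F_y A_gv = 80.62 kips → shear rupture governs the shear term.
R_n = 62.16 + 1.0 × 65 × 0.2812 = 80.44 kips.
Design strength φR_n = 0.75 × 80.44 = 60.3 kips.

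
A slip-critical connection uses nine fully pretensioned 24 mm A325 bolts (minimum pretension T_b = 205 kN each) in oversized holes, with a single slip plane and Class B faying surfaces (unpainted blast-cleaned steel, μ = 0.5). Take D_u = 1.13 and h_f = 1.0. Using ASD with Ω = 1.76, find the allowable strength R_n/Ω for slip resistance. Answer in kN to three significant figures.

R_n = μ · D_u · h_f · T_b · n_s · n_b = 0.5 × 1.13 × 1.0 × 205 × 1 × 9 = 1042 kN.
Allowable strength R_n/Ω = 1042 / 1.76 = 592 kN.

592 kN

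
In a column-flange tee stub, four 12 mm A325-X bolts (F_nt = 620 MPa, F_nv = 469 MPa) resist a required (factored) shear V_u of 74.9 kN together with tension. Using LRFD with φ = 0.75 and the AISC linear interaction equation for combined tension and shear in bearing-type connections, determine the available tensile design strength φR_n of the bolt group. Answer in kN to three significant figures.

A_b = π·12²/4 = 113.1 mm²; f_rv = 74.9 × 1000 / (4 × 113.1) = 165.6 MPa.
F'_nt = 1.3 F_nt − (F_nt / φF_nv) f_rv = 1.3·620 − (620/(0.75·469))·165.6 = 514.2 MPa, capped at F_nt → F'_nt = 514.2 MPa.
R_n = F'_nt · A_b · n = 514.2 × 113.1 × 4 / 1000 = 232.6 kN.
Design strength φR_n = 0.75 × 232.6 = 174 kN.

174 kN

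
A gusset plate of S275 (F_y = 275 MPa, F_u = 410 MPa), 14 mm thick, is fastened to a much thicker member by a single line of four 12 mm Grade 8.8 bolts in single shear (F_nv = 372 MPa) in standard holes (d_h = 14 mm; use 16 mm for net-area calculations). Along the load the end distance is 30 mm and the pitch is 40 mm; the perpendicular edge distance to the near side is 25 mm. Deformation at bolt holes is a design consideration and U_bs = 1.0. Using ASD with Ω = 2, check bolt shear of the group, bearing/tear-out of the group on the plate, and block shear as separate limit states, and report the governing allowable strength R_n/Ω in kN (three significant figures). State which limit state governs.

Bolt shear: A_b = π·12²/4 = 113.1 mm²; R_n = 372 × 113.1 × 4 × 1 / 1000 = 168.3 kN → 168.3 / 2 = 84.1 kN.
Bearing: edge l_c = 23, r_n = 158.4 kN; interior l_c = 26, r_n = 165.3 kN; R_n = 158.4 + 3·165.3 = 654.4 kN → 327 kN.
Block shear: A_gv = 2100, A_nv = 1316, A_nt = 238 mm²; R_n = min(0.6F_uA_nv, 0.6F_yA_gv) + U_bs·F_u·A_nt = 421.3 kN → 211 kN.
Bolt shear governs: 84.1 kN.

84.1 kN (bolt shear governs)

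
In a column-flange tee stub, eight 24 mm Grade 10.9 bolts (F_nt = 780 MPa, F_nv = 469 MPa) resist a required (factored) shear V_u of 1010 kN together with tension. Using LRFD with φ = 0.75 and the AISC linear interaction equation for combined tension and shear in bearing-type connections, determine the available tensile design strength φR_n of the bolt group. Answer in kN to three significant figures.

A_b = π·24²/4 = 452.4 mm²; f_rv = 1010 × 1000 / (8 × 452.4) = 279.1 MPa.
F'_nt = 1.3 F_nt − (F_nt / φF_nv) f_rv = 1.3·780 − (780/(0.75·469))·279.1 = 395.2 MPa, capped at F_nt → F'_nt = 395.2 MPa.
R_n = F'_nt · A_b · n = 395.2 × 452.4 × 8 / 1000 = 1430 kN.
Design strength φR_n = 0.75 × 1430 = 1070 kN.

1070 kN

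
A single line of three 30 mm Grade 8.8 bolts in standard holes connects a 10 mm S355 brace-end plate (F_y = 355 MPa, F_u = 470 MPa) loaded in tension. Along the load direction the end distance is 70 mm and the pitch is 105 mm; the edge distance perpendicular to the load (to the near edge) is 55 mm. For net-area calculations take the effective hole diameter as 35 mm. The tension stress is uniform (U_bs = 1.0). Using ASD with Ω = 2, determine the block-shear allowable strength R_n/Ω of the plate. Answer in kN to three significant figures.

360 kN

Shear plane L_v = 70 + 2·105 = 280 mm; A_gv = 280 × 10 = 2800 mm².
A_nv = (280 − 2.5·35) × 10 = 1925 mm².
A_nt = (55 − 0.5·35) × 10 = 375 mm².
0.6 F_u A_nv = 542.9 kN; 0.6 F_y A_gv = 596.4 kN → shear rupture governs the shear term.
R_n = 542.9 + 1.0 × 470 × 375 / 1000 = 719.1 kN.
Allowable strength R_n/Ω = 719.1 / 2 = 360 kN.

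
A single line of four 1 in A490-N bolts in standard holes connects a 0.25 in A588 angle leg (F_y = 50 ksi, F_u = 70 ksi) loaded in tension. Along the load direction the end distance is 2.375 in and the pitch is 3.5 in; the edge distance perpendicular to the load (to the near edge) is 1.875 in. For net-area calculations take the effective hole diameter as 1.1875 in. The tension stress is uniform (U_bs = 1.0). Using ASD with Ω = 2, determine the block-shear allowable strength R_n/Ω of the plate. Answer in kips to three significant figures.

57 kips

Shear plane L_v = 2.375 + 3·3.5 = 12.88 in; A_gv = 12.88 × 0.25 = 3.219 in².
A_nv = (12.88 − 3.5·1.1875) × 0.25 = 2.18 in².
A_nt = (1.875 − 0.5·1.1875) × 0.25 = 0.3203 in².
0.6 F_u A_nv = 91.55 kips; 0.6 F_y A_gv = 96.56 kips → shear rupture governs the shear term.
R_n = 91.55 + 1.0 × 70 × 0.3203 = 114 kips.
Allowable strength R_n/Ω = 114 / 2 = 57 kips.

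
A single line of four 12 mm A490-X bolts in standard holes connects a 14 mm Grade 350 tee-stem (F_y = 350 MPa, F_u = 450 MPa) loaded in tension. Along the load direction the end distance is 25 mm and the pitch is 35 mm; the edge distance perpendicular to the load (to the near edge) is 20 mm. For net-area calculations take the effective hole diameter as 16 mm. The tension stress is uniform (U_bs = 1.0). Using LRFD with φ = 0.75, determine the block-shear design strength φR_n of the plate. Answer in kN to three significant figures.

Shear plane L_v = 25 + 3·35 = 130 mm; A_gv = 130 × 14 = 1820 mm².
A_nv = (130 − 3.5·16) × 14 = 1036 mm².
A_nt = (20 − 0.5·16) × 14 = 168 mm².
0.6 F_u A_nv = 279.7 kN; 0.6 F_y A_gv = 382.2 kN → shear rupture governs the shear term.
R_n = 279.7 + 1.0 × 450 × 168 / 1000 = 355.3 kN.
Design strength φR_n = 0.75 × 355.3 = 266 kN.

266 kN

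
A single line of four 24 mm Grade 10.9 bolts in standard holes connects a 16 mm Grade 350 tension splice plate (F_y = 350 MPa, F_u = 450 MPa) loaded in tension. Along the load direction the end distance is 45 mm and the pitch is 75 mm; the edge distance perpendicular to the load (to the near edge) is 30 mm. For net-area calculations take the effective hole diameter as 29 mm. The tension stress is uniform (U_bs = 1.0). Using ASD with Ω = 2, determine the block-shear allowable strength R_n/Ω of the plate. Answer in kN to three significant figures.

420 kN

Shear plane L_v = 45 + 3·75 = 270 mm; A_gv = 270 × 16 = 4320 mm².
A_nv = (270 − 3.5·29) × 16 = 2696 mm².
A_nt = (30 − 0.5·29) × 16 = 248 mm².
0.6 F_u A_nv = 727.9 kN; 0.6 F_y A_gv = 907.2 kN → shear rupture governs the shear term.
R_n = 727.9 + 1.0 × 450 × 248 / 1000 = 839.5 kN.
Allowable strength R_n/Ω = 839.5 / 2 = 420 kN.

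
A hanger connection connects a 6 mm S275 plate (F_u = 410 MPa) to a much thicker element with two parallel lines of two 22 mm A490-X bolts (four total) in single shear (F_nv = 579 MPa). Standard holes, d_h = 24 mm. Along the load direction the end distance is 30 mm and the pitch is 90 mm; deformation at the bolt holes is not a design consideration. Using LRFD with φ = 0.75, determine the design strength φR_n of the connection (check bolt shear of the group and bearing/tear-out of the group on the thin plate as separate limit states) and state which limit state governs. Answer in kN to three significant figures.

Bolt shear: A_b = π·22²/4 = 380.1 mm²; R_n = 579 × 380.1 × 4 × 1 / 1000 = 880.4 kN → 0.75 × 880.4 = 660 kN.
Bearing (1.5 l_c t F_u ≤ 3.0 d t F_u): upper limit = 3.0·22·6·410 / 1000 = 162.4 kN.
  Edge l_c = 30 − 24/2 = 18 → r_n = 66.42 kN; interior l_c = 90 − 24 = 66 → r_n = 162.4 kN.
  R_n,bearing = 2·66.42 + 2·162.4 = 457.6 kN → 0.75 × 457.6 = 343 kN.
Bearing governs: 343 kN.

343 kN (bearing governs)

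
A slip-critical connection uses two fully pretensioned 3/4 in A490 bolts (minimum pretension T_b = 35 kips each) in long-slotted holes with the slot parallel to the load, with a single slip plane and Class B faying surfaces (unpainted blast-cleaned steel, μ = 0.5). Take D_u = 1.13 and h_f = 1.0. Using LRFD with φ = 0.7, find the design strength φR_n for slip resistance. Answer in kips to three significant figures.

R_n = μ · D_u · h_f · T_b · n_s · n_b = 0.5 × 1.13 × 1.0 × 35 × 1 × 2 = 39.55 kips.
Design strength φR_n = 0.7 × 39.55 = 27.7 kips.

27.7 kips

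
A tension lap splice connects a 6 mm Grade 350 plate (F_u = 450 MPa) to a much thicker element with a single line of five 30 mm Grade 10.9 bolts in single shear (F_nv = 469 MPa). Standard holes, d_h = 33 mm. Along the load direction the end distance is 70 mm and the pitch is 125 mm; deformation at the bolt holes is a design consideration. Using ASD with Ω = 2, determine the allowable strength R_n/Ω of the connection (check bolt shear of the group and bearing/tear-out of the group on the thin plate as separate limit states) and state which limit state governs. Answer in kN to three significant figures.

Bolt shear: A_b = π·30²/4 = 706.9 mm²; R_n = 469 × 706.9 × 5 × 1 / 1000 = 1658 kN → 1658 / 2 = 829 kN.
Bearing (1.2 l_c t F_u ≤ 2.4 d t F_u): upper limit = 2.4·30·6·450 / 1000 = 194.4 kN.
  Edge l_c = 70 − 33/2 = 53.5 → r_n = 173.3 kN; interior l_c = 125 − 33 = 92 → r_n = 194.4 kN.
  R_n,bearing = 1·173.3 + 4·194.4 = 950.9 kN → 950.9 / 2 = 475 kN.
Bearing governs: 475 kN.

475 kN (bearing governs)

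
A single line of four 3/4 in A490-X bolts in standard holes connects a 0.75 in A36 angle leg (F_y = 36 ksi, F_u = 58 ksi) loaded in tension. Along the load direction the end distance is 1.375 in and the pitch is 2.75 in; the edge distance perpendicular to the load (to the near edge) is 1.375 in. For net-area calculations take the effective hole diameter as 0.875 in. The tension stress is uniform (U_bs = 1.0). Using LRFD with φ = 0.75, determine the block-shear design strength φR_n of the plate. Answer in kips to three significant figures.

Shear plane L_v = 1.375 + 3·2.75 = 9.625 in; A_gv = 9.625 × 0.75 = 7.219 in².
A_nv = (9.625 − 3.5·0.875) × 0.75 = 4.922 in².
A_nt = (1.375 − 0.5·0.875) × 0.75 = 0.7031 in².
0.6 F_u A_nv = 171.3 kips; 0.6 F_y A_gv = 155.9 kips → shear yielding governs the shear term.
R_n = 155.9 + 1.0 × 58 × 0.7031 = 196.7 kips.
Design strength φR_n = 0.75 × 196.7 = 148 kips.

148 kips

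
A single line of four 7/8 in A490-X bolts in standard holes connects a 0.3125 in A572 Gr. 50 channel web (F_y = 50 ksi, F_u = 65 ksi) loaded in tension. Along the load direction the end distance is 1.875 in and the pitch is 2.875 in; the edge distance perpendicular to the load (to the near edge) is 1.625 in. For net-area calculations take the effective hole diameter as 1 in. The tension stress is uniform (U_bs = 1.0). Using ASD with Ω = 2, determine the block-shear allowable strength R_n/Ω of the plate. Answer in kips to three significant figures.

Shear plane L_v = 1.875 + 3·2.875 = 10.5 in; A_gv = 10.5 × 0.3125 = 3.281 in².
A_nv = (10.5 − 3.5·1) × 0.3125 = 2.188 in².
A_nt = (1.625 − 0.5·1) × 0.3125 = 0.3516 in².
0.6 F_u A_nv = 85.31 kips; 0.6 F_y A_gv = 98.44 kips → shear rupture governs the shear term.
R_n = 85.31 + 1.0 × 65 × 0.3516 = 108.2 kips.
Allowable strength R_n/Ω = 108.2 / 2 = 54.1 kips.

54.1 kips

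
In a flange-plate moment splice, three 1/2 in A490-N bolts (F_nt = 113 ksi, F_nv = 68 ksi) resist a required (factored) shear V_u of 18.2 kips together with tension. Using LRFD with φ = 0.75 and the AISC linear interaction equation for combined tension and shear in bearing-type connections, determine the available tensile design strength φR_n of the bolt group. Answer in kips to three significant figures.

34.7 kips

A_b = π·0.5²/4 = 0.1963 in²; f_rv = 18.2 / (3 × 0.1963) = 30.9 ksi.
F'_nt = 1.3 F_nt − (F_nt / φF_nv) f_rv = 1.3·113 − (113/(0.75·68))·30.9 = 78.44 ksi, capped at F_nt → F'_nt = 78.44 ksi.
R_n = F'_nt · A_b · n = 78.44 × 0.1963 × 3 = 46.21 kips.
Design strength φR_n = 0.75 × 46.21 = 34.7 kips.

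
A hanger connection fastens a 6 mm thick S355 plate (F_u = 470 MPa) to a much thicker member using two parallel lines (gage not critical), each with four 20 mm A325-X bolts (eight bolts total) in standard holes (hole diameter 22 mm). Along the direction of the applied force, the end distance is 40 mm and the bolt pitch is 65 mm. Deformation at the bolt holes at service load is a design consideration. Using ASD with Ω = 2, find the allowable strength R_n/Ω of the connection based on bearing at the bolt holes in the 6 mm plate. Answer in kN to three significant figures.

Per bolt r_n = 1.2 l_c t F_u ≤ 2.4 d t F_u; upper limit = 2.4 × 20 × 6 × 470 / 1000 = 135.4 kN.
Edge bolt: l_c = 40 − 22/2 = 29 mm → 1.2 × 29 × 6 × 470 / 1000 = 98.14 → r_n = 98.14 kN.
Interior bolts: l_c = 65 − 22 = 43 mm → 1.2 × 43 × 6 × 470 / 1000 = 145.5 → r_n = 135.4 kN.
R_n = 2 × 98.14 + 6 × 135.4 = 1008 kN.
Allowable strength R_n/Ω = 1008 / 2 = 504 kN.

504 kN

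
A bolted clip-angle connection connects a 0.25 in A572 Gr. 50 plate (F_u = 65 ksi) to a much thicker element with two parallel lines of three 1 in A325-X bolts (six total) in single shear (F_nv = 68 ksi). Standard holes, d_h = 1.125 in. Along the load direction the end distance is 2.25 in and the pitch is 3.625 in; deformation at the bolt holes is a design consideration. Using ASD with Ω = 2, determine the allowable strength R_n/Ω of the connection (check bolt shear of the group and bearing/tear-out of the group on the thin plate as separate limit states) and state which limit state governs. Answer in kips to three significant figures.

Bolt shear: A_b = π·1²/4 = 0.7854 in²; R_n = 68 × 0.7854 × 6 × 1 = 320.4 kips → 320.4 / 2 = 160 kips.
Bearing (1.2 l_c t F_u ≤ 2.4 d t F_u): upper limit = 2.4·1·0.25·65 = 39 kips.
  Edge l_c = 2.25 − 1.125/2 = 1.688 → r_n = 32.91 kips; interior l_c = 3.625 − 1.125 = 2.5 → r_n = 39 kips.
  R_n,bearing = 2·32.91 + 4·39 = 221.8 kips → 221.8 / 2 = 111 kips.
Bearing governs: 111 kips.

111 kips (bearing governs)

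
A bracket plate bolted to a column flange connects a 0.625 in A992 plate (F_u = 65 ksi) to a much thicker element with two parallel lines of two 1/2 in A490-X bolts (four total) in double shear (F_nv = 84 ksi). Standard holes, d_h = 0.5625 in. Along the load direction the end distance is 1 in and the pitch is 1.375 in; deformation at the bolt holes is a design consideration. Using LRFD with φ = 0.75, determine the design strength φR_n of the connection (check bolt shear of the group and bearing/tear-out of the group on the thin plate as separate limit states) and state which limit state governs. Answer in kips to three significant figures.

99 kips (bolt shear governs)

Bolt shear: A_b = π·0.5²/4 = 0.1963 in²; R_n = 84 × 0.1963 × 4 × 2 = 131.9 kips → 0.75 × 131.9 = 99 kips.
Bearing (1.2 l_c t F_u ≤ 2.4 d t F_u): upper limit = 2.4·0.5·0.625·65 = 48.75 kips.
  Edge l_c = 1 − 0.5625/2 = 0.7188 → r_n = 35.04 kips; interior l_c = 1.375 − 0.5625 = 0.8125 → r_n = 39.61 kips.
  R_n,bearing = 2·35.04 + 2·39.61 = 149.3 kips → 0.75 × 149.3 = 112 kips.
Bolt shear governs: 99 kips.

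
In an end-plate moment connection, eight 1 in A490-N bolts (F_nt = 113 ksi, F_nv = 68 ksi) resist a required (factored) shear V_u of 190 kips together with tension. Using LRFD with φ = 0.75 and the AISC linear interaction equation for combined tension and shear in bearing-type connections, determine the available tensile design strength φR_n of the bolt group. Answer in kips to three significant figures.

A_b = π·1²/4 = 0.7854 in²; f_rv = 190 / (8 × 0.7854) = 30.24 ksi.
F'_nt = 1.3 F_nt − (F_nt / φF_nv) f_rv = 1.3·113 − (113/(0.75·68))·30.24 = 79.9 ksi, capped at F_nt → F'_nt = 79.9 ksi.
R_n = F'_nt · A_b · n = 79.9 × 0.7854 × 8 = 502 kips.
Design strength φR_n = 0.75 × 502 = 377 kips.

377 kips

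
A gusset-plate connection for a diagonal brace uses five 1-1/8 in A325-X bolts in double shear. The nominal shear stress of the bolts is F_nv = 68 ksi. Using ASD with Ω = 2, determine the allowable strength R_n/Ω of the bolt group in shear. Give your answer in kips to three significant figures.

338 kips

A_b = π × 1.125² / 4 = 0.994 in².
R_n = F_nv · A_b · n · n_s = 68 × 0.994 × 5 × 2 = 675.9 kips.
Allowable strength R_n/Ω = 675.9 / 2 = 338 kips.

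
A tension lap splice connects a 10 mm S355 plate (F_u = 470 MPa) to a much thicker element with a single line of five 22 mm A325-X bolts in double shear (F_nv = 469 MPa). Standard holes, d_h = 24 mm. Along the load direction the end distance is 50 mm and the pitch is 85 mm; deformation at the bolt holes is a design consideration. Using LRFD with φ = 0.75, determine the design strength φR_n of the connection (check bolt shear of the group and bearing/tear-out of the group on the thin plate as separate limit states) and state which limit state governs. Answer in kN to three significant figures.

Bolt shear: A_b = π·22²/4 = 380.1 mm²; R_n = 469 × 380.1 × 5 × 2 / 1000 = 1783 kN → 0.75 × 1783 = 1340 kN.
Bearing (1.2 l_c t F_u ≤ 2.4 d t F_u): upper limit = 2.4·22·10·470 / 1000 = 248.2 kN.
  Edge l_c = 50 − 24/2 = 38 → r_n = 214.3 kN; interior l_c = 85 − 24 = 61 → r_n = 248.2 kN.
  R_n,bearing = 1·214.3 + 4·248.2 = 1207 kN → 0.75 × 1207 = 905 kN.
Bearing governs: 905 kN.

905 kN (bearing governs)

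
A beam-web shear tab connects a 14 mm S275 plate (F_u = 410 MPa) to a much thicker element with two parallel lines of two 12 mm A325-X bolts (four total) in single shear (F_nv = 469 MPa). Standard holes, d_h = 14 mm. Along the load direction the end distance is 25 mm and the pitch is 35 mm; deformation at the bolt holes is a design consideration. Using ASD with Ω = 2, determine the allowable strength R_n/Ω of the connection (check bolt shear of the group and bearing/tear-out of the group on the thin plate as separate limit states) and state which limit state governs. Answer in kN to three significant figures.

106 kN (bolt shear governs)

Bolt shear: A_b = π·12²/4 = 113.1 mm²; R_n = 469 × 113.1 × 4 × 1 / 1000 = 212.2 kN → 212.2 / 2 = 106 kN.
Bearing (1.2 l_c t F_u ≤ 2.4 d t F_u): upper limit = 2.4·12·14·410 / 1000 = 165.3 kN.
  Edge l_c = 25 − 14/2 = 18 → r_n = 124 kN; interior l_c = 35 − 14 = 21 → r_n = 144.6 kN.
  R_n,bearing = 2·124 + 2·144.6 = 537.3 kN → 537.3 / 2 = 269 kN.
Bolt shear governs: 106 kN.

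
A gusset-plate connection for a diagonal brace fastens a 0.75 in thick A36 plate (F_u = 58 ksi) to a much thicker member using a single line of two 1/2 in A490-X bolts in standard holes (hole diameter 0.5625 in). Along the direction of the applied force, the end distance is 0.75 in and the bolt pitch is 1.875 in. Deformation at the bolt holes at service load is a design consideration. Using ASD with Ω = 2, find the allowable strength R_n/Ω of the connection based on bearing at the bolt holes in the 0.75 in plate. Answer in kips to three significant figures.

Per bolt r_n = 1.2 l_c t F_u ≤ 2.4 d t F_u; upper limit = 2.4 × 0.5 × 0.75 × 58 = 52.2 kips.
Edge bolt: l_c = 0.75 − 0.5625/2 = 0.4688 in → 1.2 × 0.4688 × 0.75 × 58 = 24.47 → r_n = 24.47 kips.
Interior bolts: l_c = 1.875 − 0.5625 = 1.312 in → 1.2 × 1.312 × 0.75 × 58 = 68.51 → r_n = 52.2 kips.
R_n = 1 × 24.47 + 1 × 52.2 = 76.67 kips.
Allowable strength R_n/Ω = 76.67 / 2 = 38.3 kips.

38.3 kips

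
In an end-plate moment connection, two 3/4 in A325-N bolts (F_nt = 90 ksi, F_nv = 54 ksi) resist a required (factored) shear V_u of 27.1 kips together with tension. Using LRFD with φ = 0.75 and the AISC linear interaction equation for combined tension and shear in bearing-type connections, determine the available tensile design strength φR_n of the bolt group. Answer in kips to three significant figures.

A_b = π·0.75²/4 = 0.4418 in²; f_rv = 27.1 / (2 × 0.4418) = 30.67 ksi.
F'_nt = 1.3 F_nt − (F_nt / φF_nv) f_rv = 1.3·90 − (90/(0.75·54))·30.67 = 48.84 ksi, capped at F_nt → F'_nt = 48.84 ksi.
R_n = F'_nt · A_b · n = 48.84 × 0.4418 × 2 = 43.16 kips.
Design strength φR_n = 0.75 × 43.16 = 32.4 kips.

32.4 kips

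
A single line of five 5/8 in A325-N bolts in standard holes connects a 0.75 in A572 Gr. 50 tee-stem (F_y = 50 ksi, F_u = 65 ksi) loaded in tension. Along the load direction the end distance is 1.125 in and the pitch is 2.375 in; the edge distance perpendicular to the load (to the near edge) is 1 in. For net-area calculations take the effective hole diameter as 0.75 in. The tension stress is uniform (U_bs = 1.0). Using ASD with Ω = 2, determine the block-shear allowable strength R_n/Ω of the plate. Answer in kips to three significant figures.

Shear plane L_v = 1.125 + 4·2.375 = 10.62 in; A_gv = 10.62 × 0.75 = 7.969 in².
A_nv = (10.62 − 4.5·0.75) × 0.75 = 5.438 in².
A_nt = (1 − 0.5·0.75) × 0.75 = 0.4688 in².
0.6 F_u A_nv = 212.1 kips; 0.6 F_y A_gv = 239.1 kips → shear rupture governs the shear term.
R_n = 212.1 + 1.0 × 65 × 0.4688 = 242.5 kips.
Allowable strength R_n/Ω = 242.5 / 2 = 121 kips.

121 kips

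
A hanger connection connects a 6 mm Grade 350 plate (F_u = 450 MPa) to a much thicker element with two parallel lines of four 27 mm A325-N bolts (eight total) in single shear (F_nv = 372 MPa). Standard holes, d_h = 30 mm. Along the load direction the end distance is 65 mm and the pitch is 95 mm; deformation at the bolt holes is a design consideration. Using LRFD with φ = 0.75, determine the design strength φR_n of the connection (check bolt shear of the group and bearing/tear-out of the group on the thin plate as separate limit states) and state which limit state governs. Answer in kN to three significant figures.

1030 kN (bearing governs)

Bolt shear: A_b = π·27²/4 = 572.6 mm²; R_n = 372 × 572.6 × 8 × 1 / 1000 = 1704 kN → 0.75 × 1704 = 1280 kN.
Bearing (1.2 l_c t F_u ≤ 2.4 d t F_u): upper limit = 2.4·27·6·450 / 1000 = 175 kN.
  Edge l_c = 65 − 30/2 = 50 → r_n = 162 kN; interior l_c = 95 − 30 = 65 → r_n = 175 kN.
  R_n,bearing = 2·162 + 6·175 = 1374 kN → 0.75 × 1374 = 1030 kN.
Bearing governs: 1030 kN.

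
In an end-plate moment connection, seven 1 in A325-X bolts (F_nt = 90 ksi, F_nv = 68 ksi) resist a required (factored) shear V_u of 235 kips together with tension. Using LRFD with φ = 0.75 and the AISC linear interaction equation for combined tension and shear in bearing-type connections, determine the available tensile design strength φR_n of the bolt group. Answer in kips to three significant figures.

171 kips

A_b = π·1²/4 = 0.7854 in²; f_rv = 235 / (7 × 0.7854) = 42.74 ksi.
F'_nt = 1.3 F_nt − (F_nt / φF_nv) f_rv = 1.3·90 − (90/(0.75·68))·42.74 = 41.57 ksi, capped at F_nt → F'_nt = 41.57 ksi.
R_n = F'_nt · A_b · n = 41.57 × 0.7854 × 7 = 228.5 kips.
Design strength φR_n = 0.75 × 228.5 = 171 kips.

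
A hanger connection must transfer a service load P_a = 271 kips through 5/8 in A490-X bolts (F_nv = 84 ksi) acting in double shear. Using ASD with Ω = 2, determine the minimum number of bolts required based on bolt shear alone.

11 bolts

A_b = π·0.625²/4 = 0.3068 in².
Per-bolt allowable strength R_n/Ω = 84 × 0.3068 × 2 / 2 = 25.77 kips.
n ≥ 271 / 25.77 = 10.52 → use 11 bolts.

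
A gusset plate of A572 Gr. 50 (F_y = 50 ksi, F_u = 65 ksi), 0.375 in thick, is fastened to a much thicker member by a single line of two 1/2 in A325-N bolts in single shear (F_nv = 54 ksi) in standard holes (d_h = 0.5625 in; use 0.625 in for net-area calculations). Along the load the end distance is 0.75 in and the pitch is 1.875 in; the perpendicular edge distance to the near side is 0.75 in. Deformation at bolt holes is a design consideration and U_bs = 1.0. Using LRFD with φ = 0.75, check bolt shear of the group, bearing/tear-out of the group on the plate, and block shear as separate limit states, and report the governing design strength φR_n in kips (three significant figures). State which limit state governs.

15.9 kips (bolt shear governs)

Bolt shear: A_b = π·0.5²/4 = 0.1963 in²; R_n = 54 × 0.1963 × 2 × 1 = 21.21 kips → 0.75 × 21.21 = 15.9 kips.
Bearing: edge l_c = 0.4688, r_n = 13.71 kips; interior l_c = 1.312, r_n = 29.25 kips; R_n = 13.71 + 1·29.25 = 42.96 kips → 32.2 kips.
Block shear: A_gv = 0.9844, A_nv = 0.6328, A_nt = 0.1641 in²; R_n = min(0.6F_uA_nv, 0.6F_yA_gv) + U_bs·F_u·A_nt = 35.34 kips → 26.5 kips.
Bolt shear governs: 15.9 kips.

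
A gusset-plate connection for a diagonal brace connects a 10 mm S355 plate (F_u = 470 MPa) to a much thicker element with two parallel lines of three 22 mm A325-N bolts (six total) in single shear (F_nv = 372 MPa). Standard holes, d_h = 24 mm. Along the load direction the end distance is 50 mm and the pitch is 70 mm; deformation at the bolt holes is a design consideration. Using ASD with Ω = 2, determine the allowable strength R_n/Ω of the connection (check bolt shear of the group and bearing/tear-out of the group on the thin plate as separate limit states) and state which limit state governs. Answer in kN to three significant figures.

Bolt shear: A_b = π·22²/4 = 380.1 mm²; R_n = 372 × 380.1 × 6 × 1 / 1000 = 848.5 kN → 848.5 / 2 = 424 kN.
Bearing (1.2 l_c t F_u ≤ 2.4 d t F_u): upper limit = 2.4·22·10·470 / 1000 = 248.2 kN.
  Edge l_c = 50 − 24/2 = 38 → r_n = 214.3 kN; interior l_c = 70 − 24 = 46 → r_n = 248.2 kN.
  R_n,bearing = 2·214.3 + 4·248.2 = 1421 kN → 1421 / 2 = 711 kN.
Bolt shear governs: 424 kN.

424 kN (bolt shear governs)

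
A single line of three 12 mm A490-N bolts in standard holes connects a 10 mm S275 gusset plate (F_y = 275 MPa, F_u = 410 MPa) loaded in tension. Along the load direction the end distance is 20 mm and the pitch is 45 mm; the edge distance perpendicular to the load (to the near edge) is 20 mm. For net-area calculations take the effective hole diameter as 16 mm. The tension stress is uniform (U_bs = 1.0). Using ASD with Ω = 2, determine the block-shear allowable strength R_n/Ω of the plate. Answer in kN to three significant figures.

111 kN

Shear plane L_v = 20 + 2·45 = 110 mm; A_gv = 110 × 10 = 1100 mm².
A_nv = (110 − 2.5·16) × 10 = 700 mm².
A_nt = (20 − 0.5·16) × 10 = 120 mm².
0.6 F_u A_nv = 172.2 kN; 0.6 F_y A_gv = 181.5 kN → shear rupture governs the shear term.
R_n = 172.2 + 1.0 × 410 × 120 / 1000 = 221.4 kN.
Allowable strength R_n/Ω = 221.4 / 2 = 111 kN.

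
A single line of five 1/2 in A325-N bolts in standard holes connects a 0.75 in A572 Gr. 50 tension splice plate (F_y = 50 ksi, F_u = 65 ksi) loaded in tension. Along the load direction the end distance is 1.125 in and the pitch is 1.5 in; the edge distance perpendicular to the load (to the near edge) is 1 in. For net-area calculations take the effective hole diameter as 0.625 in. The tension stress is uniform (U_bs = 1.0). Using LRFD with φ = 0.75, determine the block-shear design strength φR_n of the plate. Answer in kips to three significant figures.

Shear plane L_v = 1.125 + 4·1.5 = 7.125 in; A_gv = 7.125 × 0.75 = 5.344 in².
A_nv = (7.125 − 4.5·0.625) × 0.75 = 3.234 in².
A_nt = (1 − 0.5·0.625) × 0.75 = 0.5156 in².
0.6 F_u A_nv = 126.1 kips; 0.6 F_y A_gv = 160.3 kips → shear rupture governs the shear term.
R_n = 126.1 + 1.0 × 65 × 0.5156 = 159.7 kips.
Design strength φR_n = 0.75 × 159.7 = 120 kips.

120 kips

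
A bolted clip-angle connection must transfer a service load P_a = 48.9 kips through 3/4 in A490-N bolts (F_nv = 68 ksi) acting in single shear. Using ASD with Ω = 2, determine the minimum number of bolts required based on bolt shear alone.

4 bolts

A_b = π·0.75²/4 = 0.4418 in².
Per-bolt allowable strength R_n/Ω = 68 × 0.4418 × 1 / 2 = 15.02 kips.
n ≥ 48.9 / 15.02 = 3.255 → use 4 bolts.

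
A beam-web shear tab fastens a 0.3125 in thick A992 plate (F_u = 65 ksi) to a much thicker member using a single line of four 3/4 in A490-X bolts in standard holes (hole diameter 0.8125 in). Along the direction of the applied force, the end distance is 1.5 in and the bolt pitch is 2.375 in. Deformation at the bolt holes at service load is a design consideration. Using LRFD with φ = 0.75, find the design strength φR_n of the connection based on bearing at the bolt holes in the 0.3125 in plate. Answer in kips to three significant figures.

102 kips

Per bolt r_n = 1.2 l_c t F_u ≤ 2.4 d t F_u; upper limit = 2.4 × 0.75 × 0.3125 × 65 = 36.56 kips.
Edge bolt: l_c = 1.5 − 0.8125/2 = 1.094 in → 1.2 × 1.094 × 0.3125 × 65 = 26.66 → r_n = 26.66 kips.
Interior bolts: l_c = 2.375 − 0.8125 = 1.562 in → 1.2 × 1.562 × 0.3125 × 65 = 38.09 → r_n = 36.56 kips.
R_n = 1 × 26.66 + 3 × 36.56 = 136.3 kips.
Design strength φR_n = 0.75 × 136.3 = 102 kips.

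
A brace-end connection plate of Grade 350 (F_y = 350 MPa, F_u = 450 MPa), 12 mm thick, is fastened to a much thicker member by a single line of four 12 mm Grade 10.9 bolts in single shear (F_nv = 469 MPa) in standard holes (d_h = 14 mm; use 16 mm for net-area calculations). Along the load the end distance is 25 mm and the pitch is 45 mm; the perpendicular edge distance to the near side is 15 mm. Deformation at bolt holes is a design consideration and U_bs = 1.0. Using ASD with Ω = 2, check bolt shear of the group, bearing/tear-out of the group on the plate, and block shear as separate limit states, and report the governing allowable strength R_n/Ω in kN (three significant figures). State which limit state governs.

106 kN (bolt shear governs)

Bolt shear: A_b = π·12²/4 = 113.1 mm²; R_n = 469 × 113.1 × 4 × 1 / 1000 = 212.2 kN → 212.2 / 2 = 106 kN.
Bearing: edge l_c = 18, r_n = 116.6 kN; interior l_c = 31, r_n = 155.5 kN; R_n = 116.6 + 3·155.5 = 583.2 kN → 292 kN.
Block shear: A_gv = 1920, A_nv = 1248, A_nt = 84 mm²; R_n = min(0.6F_uA_nv, 0.6F_yA_gv) + U_bs·F_u·A_nt = 374.8 kN → 187 kN.
Bolt shear governs: 106 kN.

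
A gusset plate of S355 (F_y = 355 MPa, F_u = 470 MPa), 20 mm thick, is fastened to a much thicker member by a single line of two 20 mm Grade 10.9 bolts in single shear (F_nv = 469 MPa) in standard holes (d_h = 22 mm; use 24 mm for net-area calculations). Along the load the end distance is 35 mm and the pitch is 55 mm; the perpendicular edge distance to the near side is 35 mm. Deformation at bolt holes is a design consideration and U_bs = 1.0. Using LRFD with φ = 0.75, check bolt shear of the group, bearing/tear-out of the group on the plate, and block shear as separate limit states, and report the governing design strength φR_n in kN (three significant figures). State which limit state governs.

221 kN (bolt shear governs)

Bolt shear: A_b = π·20²/4 = 314.2 mm²; R_n = 469 × 314.2 × 2 × 1 / 1000 = 294.7 kN → 0.75 × 294.7 = 221 kN.
Bearing: edge l_c = 24, r_n = 270.7 kN; interior l_c = 33, r_n = 372.2 kN; R_n = 270.7 + 1·372.2 = 643 kN → 482 kN.
Block shear: A_gv = 1800, A_nv = 1080, A_nt = 460 mm²; R_n = min(0.6F_uA_nv, 0.6F_yA_gv) + U_bs·F_u·A_nt = 520.8 kN → 391 kN.
Bolt shear governs: 221 kN.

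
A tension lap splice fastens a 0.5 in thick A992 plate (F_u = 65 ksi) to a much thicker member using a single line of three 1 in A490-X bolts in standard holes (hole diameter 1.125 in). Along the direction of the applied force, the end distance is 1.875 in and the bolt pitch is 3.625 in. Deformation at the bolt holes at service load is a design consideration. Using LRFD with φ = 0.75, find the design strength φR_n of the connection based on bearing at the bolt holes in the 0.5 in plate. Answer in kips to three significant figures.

155 kips

Per bolt r_n = 1.2 l_c t F_u ≤ 2.4 d t F_u; upper limit = 2.4 × 1 × 0.5 × 65 = 78 kips.
Edge bolt: l_c = 1.875 − 1.125/2 = 1.312 in → 1.2 × 1.312 × 0.5 × 65 = 51.19 → r_n = 51.19 kips.
Interior bolts: l_c = 3.625 − 1.125 = 2.5 in → 1.2 × 2.5 × 0.5 × 65 = 97.5 → r_n = 78 kips.
R_n = 1 × 51.19 + 2 × 78 = 207.2 kips.
Design strength φR_n = 0.75 × 207.2 = 155 kips.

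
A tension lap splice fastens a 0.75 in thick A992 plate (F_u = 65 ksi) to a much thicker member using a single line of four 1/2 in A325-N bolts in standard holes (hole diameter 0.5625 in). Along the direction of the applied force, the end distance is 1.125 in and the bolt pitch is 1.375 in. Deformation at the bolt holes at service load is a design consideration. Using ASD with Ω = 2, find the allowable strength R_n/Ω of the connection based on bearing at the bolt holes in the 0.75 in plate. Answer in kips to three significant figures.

Per bolt r_n = 1.2 l_c t F_u ≤ 2.4 d t F_u; upper limit = 2.4 × 0.5 × 0.75 × 65 = 58.5 kips.
Edge bolt: l_c = 1.125 − 0.5625/2 = 0.8438 in → 1.2 × 0.8438 × 0.75 × 65 = 49.36 → r_n = 49.36 kips.
Interior bolts: l_c = 1.375 − 0.5625 = 0.8125 in → 1.2 × 0.8125 × 0.75 × 65 = 47.53 → r_n = 47.53 kips.
R_n = 1 × 49.36 + 3 × 47.53 = 192 kips.
Allowable strength R_n/Ω = 192 / 2 = 96 kips.

96 kips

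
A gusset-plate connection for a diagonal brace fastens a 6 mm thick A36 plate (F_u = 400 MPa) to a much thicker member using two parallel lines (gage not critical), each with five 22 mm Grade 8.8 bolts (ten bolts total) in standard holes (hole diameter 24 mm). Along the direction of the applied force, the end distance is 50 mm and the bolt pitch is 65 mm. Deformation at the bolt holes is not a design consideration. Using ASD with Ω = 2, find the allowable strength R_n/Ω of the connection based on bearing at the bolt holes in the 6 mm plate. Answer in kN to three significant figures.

Per bolt r_n = 1.5 l_c t F_u ≤ 3.0 d t F_u; upper limit = 3.0 × 22 × 6 × 400 / 1000 = 158.4 kN.
Edge bolt: l_c = 50 − 24/2 = 38 mm → 1.5 × 38 × 6 × 400 / 1000 = 136.8 → r_n = 136.8 kN.
Interior bolts: l_c = 65 − 24 = 41 mm → 1.5 × 41 × 6 × 400 / 1000 = 147.6 → r_n = 147.6 kN.
R_n = 2 × 136.8 + 8 × 147.6 = 1454 kN.
Allowable strength R_n/Ω = 1454 / 2 = 727 kN.

727 kN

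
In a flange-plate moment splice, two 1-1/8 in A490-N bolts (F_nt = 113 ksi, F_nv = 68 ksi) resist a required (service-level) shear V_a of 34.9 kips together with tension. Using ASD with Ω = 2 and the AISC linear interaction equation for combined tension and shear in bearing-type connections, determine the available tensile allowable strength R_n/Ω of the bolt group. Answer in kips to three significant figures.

A_b = π·1.125²/4 = 0.994 in²; f_rv = 34.9 / (2 × 0.994) = 17.55 ksi.
F'_nt = 1.3 F_nt − (Ω F_nt / F_nv) f_rv = 1.3·113 − (2·113/68)·17.55 = 88.56 ksi, capped at F_nt → F'_nt = 88.56 ksi.
R_n = F'_nt · A_b · n = 88.56 × 0.994 × 2 = 176.1 kips.
Allowable strength R_n/Ω = 176.1 / 2 = 88 kips.

88 kips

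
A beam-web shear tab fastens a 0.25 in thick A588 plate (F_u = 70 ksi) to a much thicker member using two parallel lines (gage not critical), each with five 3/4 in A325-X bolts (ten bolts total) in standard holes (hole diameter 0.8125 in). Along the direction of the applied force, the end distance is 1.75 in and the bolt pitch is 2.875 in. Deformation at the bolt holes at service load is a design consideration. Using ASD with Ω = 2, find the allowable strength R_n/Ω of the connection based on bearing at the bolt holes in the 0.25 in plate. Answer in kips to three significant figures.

154 kips

Per bolt r_n = 1.2 l_c t F_u ≤ 2.4 d t F_u; upper limit = 2.4 × 0.75 × 0.25 × 70 = 31.5 kips.
Edge bolt: l_c = 1.75 − 0.8125/2 = 1.344 in → 1.2 × 1.344 × 0.25 × 70 = 28.22 → r_n = 28.22 kips.
Interior bolts: l_c = 2.875 − 0.8125 = 2.062 in → 1.2 × 2.062 × 0.25 × 70 = 43.31 → r_n = 31.5 kips.
R_n = 2 × 28.22 + 8 × 31.5 = 308.4 kips.
Allowable strength R_n/Ω = 308.4 / 2 = 154 kips.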